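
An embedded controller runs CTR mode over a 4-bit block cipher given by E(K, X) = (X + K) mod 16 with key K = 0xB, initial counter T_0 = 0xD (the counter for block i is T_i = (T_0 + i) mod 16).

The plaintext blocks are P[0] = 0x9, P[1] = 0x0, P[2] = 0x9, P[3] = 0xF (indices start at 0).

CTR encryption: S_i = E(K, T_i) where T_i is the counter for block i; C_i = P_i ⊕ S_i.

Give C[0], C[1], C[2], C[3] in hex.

C[0]: T = 0xD, S = E(K, T) = 0x8; 0x9 ⊕ 0x8 = 0x1.
C[1]: T = 0xE, S = E(K, T) = 0x9; 0x0 ⊕ 0x9 = 0x9.
C[2]: T = 0xF, S = E(K, T) = 0xA; 0x9 ⊕ 0xA = 0x3.
C[3]: T = 0x0, S = E(K, T) = 0xB; 0xF ⊕ 0xB = 0x4.

C[0] = 0x1, C[1] = 0x9, C[2] = 0x3, C[3] = 0x4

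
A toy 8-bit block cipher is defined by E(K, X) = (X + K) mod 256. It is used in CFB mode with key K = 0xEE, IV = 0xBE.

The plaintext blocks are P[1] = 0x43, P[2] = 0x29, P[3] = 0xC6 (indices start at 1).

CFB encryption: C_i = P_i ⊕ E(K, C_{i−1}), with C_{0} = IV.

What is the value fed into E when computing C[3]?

0xF4

C[1]: E(K, 0xBE) = 0xAC; 0x43 ⊕ 0xAC = 0xEF.
C[2]: E(K, 0xEF) = 0xDD; 0x29 ⊕ 0xDD = 0xF4.
C[3]: E(K, 0xF4) = 0xE2; 0xC6 ⊕ 0xE2 = 0x24.
So the input to E for block [3] is 0xF4.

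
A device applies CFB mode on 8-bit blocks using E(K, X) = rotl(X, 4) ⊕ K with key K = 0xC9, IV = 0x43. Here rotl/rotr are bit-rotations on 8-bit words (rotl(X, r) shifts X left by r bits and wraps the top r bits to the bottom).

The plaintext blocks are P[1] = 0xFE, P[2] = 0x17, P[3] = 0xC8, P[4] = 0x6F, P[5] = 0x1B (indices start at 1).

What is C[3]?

C[3] = 0xEF

CFB encryption: C_i = P_i ⊕ E(K, C_{i−1}), with C_{0} = IV.
C[1]: E(K, 0x43) = 0xFD; 0xFE ⊕ 0xFD = 0x03.
C[2]: E(K, 0x03) = 0xF9; 0x17 ⊕ 0xF9 = 0xEE.
C[3]: E(K, 0xEE) = 0x27; 0xC8 ⊕ 0x27 = 0xEF.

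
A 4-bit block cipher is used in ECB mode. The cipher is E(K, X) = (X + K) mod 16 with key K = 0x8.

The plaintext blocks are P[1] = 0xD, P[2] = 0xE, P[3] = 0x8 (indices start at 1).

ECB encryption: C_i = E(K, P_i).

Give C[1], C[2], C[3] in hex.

C[1] = 0x5, C[2] = 0x6, C[3] = 0x0

C[1]: E(K, 0xD) = 0x5.
C[2]: E(K, 0xE) = 0x6.
C[3]: E(K, 0x8) = 0x0.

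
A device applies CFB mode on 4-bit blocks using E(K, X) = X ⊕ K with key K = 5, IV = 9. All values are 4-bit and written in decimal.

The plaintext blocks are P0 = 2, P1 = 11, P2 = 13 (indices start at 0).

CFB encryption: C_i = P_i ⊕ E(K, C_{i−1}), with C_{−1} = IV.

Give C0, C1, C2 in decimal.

C0: E(K, 9) = 12; 2 ⊕ 12 = 14.
C1: E(K, 14) = 11; 11 ⊕ 11 = 0.
C2: E(K, 0) = 5; 13 ⊕ 5 = 8.

C0 = 14, C1 = 0, C2 = 8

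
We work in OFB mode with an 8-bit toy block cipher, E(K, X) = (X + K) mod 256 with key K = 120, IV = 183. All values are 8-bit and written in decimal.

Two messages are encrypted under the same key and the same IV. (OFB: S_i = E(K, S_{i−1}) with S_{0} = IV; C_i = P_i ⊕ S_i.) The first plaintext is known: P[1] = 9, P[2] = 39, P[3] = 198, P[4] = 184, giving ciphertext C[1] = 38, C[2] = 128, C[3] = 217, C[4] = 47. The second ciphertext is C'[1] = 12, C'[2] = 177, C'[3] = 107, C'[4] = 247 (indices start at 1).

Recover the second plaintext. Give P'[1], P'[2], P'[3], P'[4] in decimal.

In OFB with a reused IV, both messages share the same keystream S_i, so C_i ⊕ C'_i = P_i ⊕ P'_i and thus P'_i = P_i ⊕ C_i ⊕ C'_i.
P'[1]: 9 ⊕ 38 ⊕ 12 = 35.
P'[2]: 39 ⊕ 128 ⊕ 177 = 22.
P'[3]: 198 ⊕ 217 ⊕ 107 = 116.
P'[4]: 184 ⊕ 47 ⊕ 247 = 96.

P'[1] = 35, P'[2] = 22, P'[3] = 116, P'[4] = 96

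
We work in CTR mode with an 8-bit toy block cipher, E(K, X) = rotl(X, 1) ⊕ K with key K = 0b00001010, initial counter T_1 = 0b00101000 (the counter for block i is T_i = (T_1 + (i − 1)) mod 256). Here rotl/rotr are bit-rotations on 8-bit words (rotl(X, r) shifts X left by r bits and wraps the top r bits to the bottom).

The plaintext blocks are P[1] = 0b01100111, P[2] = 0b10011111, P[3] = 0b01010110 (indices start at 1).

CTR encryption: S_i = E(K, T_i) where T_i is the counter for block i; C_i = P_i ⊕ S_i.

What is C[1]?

C[1] = 0b00111101

C[1]: T = 0b00101000, S = E(K, T) = 0b01011010; 0b01100111 ⊕ 0b01011010 = 0b00111101.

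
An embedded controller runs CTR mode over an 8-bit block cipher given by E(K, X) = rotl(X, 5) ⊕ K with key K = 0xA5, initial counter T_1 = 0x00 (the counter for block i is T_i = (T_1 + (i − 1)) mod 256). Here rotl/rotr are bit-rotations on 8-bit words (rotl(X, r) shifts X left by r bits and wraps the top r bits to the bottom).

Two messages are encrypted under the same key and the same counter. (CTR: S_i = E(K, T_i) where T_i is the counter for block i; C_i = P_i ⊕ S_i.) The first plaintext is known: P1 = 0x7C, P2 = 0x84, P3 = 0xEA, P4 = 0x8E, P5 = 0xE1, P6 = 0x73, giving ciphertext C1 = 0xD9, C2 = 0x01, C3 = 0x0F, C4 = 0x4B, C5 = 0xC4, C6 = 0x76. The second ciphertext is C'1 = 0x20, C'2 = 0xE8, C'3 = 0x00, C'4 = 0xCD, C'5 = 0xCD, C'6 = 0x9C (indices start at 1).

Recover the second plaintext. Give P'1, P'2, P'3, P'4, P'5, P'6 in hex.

In CTR with a reused counter, both messages share the same keystream S_i, so C_i ⊕ C'_i = P_i ⊕ P'_i and thus P'_i = P_i ⊕ C_i ⊕ C'_i.
P'1: 0x7C ⊕ 0xD9 ⊕ 0x20 = 0x85.
P'2: 0x84 ⊕ 0x01 ⊕ 0xE8 = 0x6D.
P'3: 0xEA ⊕ 0x0F ⊕ 0x00 = 0xE5.
P'4: 0x8E ⊕ 0x4B ⊕ 0xCD = 0x08.
P'5: 0xE1 ⊕ 0xC4 ⊕ 0xCD = 0xE8.
P'6: 0x73 ⊕ 0x76 ⊕ 0x9C = 0x99.

P'1 = 0x85, P'2 = 0x6D, P'3 = 0xE5, P'4 = 0x08, P'5 = 0xE8, P'6 = 0x99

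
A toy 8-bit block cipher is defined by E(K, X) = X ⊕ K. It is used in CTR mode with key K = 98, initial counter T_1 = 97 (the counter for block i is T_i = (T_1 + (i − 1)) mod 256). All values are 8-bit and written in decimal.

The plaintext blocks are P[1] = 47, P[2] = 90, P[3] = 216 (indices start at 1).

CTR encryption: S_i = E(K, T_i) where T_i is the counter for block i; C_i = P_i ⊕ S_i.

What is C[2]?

C[2] = 90

C[1]: T = 97, S = E(K, T) = 3; 47 ⊕ 3 = 44.
C[2]: T = 98, S = E(K, T) = 0; 90 ⊕ 0 = 90.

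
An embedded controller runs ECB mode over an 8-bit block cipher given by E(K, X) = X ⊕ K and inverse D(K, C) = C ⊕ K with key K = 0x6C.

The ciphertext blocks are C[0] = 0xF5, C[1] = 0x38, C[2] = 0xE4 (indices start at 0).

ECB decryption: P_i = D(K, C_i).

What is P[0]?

P[0]: D(K, 0xF5) = 0x99.

P[0] = 0x99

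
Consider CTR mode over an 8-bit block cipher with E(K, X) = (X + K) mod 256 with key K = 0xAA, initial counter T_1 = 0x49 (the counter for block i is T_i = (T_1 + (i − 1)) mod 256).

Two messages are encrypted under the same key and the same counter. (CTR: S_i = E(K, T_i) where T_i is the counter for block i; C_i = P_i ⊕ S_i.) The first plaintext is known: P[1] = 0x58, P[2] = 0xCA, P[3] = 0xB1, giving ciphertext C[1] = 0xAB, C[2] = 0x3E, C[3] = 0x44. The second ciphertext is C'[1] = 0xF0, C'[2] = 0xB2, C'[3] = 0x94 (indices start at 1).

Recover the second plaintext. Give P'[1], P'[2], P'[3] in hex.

P'[1] = 0x03, P'[2] = 0x46, P'[3] = 0x61

In CTR with a reused counter, both messages share the same keystream S_i, so C_i ⊕ C'_i = P_i ⊕ P'_i and thus P'_i = P_i ⊕ C_i ⊕ C'_i.
P'[1]: 0x58 ⊕ 0xAB ⊕ 0xF0 = 0x03.
P'[2]: 0xCA ⊕ 0x3E ⊕ 0xB2 = 0x46.
P'[3]: 0xB1 ⊕ 0x44 ⊕ 0x94 = 0x61.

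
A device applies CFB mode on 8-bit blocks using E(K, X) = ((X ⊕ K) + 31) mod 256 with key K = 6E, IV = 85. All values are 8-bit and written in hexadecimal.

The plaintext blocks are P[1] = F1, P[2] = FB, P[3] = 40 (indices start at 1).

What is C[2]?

CFB encryption: C_i = P_i ⊕ E(K, C_{i−1}), with C_{0} = IV.
C[1]: E(K, 85) = 1C; F1 ⊕ 1C = ED.
C[2]: E(K, ED) = B4; FB ⊕ B4 = 4F.

C[2] = 4F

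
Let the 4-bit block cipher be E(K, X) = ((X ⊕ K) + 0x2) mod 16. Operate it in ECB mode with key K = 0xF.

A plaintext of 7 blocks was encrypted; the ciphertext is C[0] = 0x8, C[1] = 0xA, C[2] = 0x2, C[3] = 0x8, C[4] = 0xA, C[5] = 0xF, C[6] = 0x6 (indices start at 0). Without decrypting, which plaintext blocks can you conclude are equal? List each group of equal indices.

ECB encrypts each block independently with the same key, so equal ciphertext blocks imply equal plaintext blocks.
C[0] = C[3] = 0x8, so P[0] = P[3].
C[1] = C[4] = 0xA, so P[1] = P[4].

P[0] = P[3]; P[1] = P[4]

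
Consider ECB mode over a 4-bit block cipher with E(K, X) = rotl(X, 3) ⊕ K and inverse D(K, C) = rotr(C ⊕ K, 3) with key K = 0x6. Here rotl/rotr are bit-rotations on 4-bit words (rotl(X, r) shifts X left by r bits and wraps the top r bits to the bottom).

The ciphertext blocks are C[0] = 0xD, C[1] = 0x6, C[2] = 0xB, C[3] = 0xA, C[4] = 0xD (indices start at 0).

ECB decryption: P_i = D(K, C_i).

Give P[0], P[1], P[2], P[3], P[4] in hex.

P[0] = 0x7, P[1] = 0x0, P[2] = 0xB, P[3] = 0x9, P[4] = 0x7

P[0]: D(K, 0xD) = 0x7.
P[1]: D(K, 0x6) = 0x0.
P[2]: D(K, 0xB) = 0xB.
P[3]: D(K, 0xA) = 0x9.
P[4]: D(K, 0xD) = 0x7.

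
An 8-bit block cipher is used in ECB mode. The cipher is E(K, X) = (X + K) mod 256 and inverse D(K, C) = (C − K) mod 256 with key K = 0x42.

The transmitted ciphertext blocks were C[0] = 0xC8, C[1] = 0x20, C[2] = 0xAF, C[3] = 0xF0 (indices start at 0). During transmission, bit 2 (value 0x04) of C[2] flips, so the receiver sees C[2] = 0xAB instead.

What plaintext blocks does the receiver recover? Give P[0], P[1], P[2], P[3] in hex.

ECB decryption: P_i = D(K, C_i).
Only C[2] changed, to 0xAB. In ECB, a change in C_i affects only P_i. Decrypting the received ciphertext:
P[0]: D(K, 0xC8) = 0x86.
P[1]: D(K, 0x20) = 0xDE.
P[2]: D(K, 0xAB) = 0x69.
P[3]: D(K, 0xF0) = 0xAE.
Blocks that differ from the original plaintext: P[2].

P[0] = 0x86, P[1] = 0xDE, P[2] = 0x69, P[3] = 0xAE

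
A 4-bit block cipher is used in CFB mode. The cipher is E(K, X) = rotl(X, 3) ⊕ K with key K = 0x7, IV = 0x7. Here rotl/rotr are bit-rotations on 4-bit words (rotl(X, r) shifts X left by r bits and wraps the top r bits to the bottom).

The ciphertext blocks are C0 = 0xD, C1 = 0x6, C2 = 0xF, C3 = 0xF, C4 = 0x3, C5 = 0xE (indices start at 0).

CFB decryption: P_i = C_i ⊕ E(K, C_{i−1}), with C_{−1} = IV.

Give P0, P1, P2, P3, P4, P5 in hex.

P0 = 0x1, P1 = 0xF, P2 = 0xB, P3 = 0x7, P4 = 0xB, P5 = 0x0

P0: E(K, 0x7) = 0xC; 0xD ⊕ 0xC = 0x1.
P1: E(K, 0xD) = 0x9; 0x6 ⊕ 0x9 = 0xF.
P2: E(K, 0x6) = 0x4; 0xF ⊕ 0x4 = 0xB.
P3: E(K, 0xF) = 0x8; 0xF ⊕ 0x8 = 0x7.
P4: E(K, 0xF) = 0x8; 0x3 ⊕ 0x8 = 0xB.
P5: E(K, 0x3) = 0xE; 0xE ⊕ 0xE = 0x0.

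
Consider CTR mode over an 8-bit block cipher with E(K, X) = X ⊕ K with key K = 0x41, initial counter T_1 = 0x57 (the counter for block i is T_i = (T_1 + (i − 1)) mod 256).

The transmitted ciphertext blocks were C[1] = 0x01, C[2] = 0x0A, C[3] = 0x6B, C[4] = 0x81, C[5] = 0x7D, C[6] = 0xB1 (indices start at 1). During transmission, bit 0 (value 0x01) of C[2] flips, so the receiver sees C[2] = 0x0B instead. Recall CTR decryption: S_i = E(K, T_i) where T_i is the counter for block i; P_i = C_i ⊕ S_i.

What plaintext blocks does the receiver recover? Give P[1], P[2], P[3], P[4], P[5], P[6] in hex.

P[1] = 0x17, P[2] = 0x12, P[3] = 0x73, P[4] = 0x9A, P[5] = 0x67, P[6] = 0xAC

Only C[2] changed, to 0x0B. In CTR, a change in C_i flips the same bit in P_i only; the keystream is unaffected. Decrypting the received ciphertext:
P[1]: T = 0x57, S = E(K, T) = 0x16; 0x01 ⊕ 0x16 = 0x17.
P[2]: T = 0x58, S = E(K, T) = 0x19; 0x0B ⊕ 0x19 = 0x12.
P[3]: T = 0x59, S = E(K, T) = 0x18; 0x6B ⊕ 0x18 = 0x73.
P[4]: T = 0x5A, S = E(K, T) = 0x1B; 0x81 ⊕ 0x1B = 0x9A.
P[5]: T = 0x5B, S = E(K, T) = 0x1A; 0x7D ⊕ 0x1A = 0x67.
P[6]: T = 0x5C, S = E(K, T) = 0x1D; 0xB1 ⊕ 0x1D = 0xAC.
Blocks that differ from the original plaintext: P[2].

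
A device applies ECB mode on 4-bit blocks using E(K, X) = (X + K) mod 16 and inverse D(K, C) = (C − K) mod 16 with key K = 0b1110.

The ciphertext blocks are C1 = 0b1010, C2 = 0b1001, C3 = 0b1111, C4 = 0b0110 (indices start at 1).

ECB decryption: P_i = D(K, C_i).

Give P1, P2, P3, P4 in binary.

P1 = 0b1100, P2 = 0b1011, P3 = 0b0001, P4 = 0b1000

P1: D(K, 0b1010) = 0b1100.
P2: D(K, 0b1001) = 0b1011.
P3: D(K, 0b1111) = 0b0001.
P4: D(K, 0b0110) = 0b1000.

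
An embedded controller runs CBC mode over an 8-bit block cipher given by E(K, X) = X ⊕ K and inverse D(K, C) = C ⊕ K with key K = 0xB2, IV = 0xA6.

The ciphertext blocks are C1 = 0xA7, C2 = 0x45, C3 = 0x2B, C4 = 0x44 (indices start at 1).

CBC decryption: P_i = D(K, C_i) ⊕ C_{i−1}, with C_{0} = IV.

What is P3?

P3: D(K, 0x2B) = 0x99; 0x99 ⊕ 0x45 = 0xDC.

P3 = 0xDC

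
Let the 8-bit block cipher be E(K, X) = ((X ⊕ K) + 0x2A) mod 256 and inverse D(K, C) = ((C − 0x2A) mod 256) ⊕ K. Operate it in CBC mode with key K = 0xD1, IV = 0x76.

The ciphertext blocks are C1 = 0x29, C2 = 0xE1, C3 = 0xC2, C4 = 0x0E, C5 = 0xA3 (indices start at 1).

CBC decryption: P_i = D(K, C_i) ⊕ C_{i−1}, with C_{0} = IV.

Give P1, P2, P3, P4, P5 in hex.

P1: D(K, 0x29) = 0x2E; 0x2E ⊕ 0x76 = 0x58.
P2: D(K, 0xE1) = 0x66; 0x66 ⊕ 0x29 = 0x4F.
P3: D(K, 0xC2) = 0x49; 0x49 ⊕ 0xE1 = 0xA8.
P4: D(K, 0x0E) = 0x35; 0x35 ⊕ 0xC2 = 0xF7.
P5: D(K, 0xA3) = 0xA8; 0xA8 ⊕ 0x0E = 0xA6.

P1 = 0x58, P2 = 0x4F, P3 = 0xA8, P4 = 0xF7, P5 = 0xA6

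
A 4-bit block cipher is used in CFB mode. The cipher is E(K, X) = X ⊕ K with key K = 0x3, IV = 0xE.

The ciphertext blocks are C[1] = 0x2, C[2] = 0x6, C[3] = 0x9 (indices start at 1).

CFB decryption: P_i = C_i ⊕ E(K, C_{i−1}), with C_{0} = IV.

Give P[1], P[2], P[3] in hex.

P[1] = 0xF, P[2] = 0x7, P[3] = 0xC

P[1]: E(K, 0xE) = 0xD; 0x2 ⊕ 0xD = 0xF.
P[2]: E(K, 0x2) = 0x1; 0x6 ⊕ 0x1 = 0x7.
P[3]: E(K, 0x6) = 0x5; 0x9 ⊕ 0x5 = 0xC.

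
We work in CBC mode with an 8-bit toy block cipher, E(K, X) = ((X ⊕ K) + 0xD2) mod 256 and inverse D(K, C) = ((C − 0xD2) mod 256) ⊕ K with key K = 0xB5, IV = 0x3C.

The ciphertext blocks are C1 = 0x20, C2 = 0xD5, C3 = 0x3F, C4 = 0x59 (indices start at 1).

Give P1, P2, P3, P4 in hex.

CBC decryption: P_i = D(K, C_i) ⊕ C_{i−1}, with C_{0} = IV.
P1: D(K, 0x20) = 0xFB; 0xFB ⊕ 0x3C = 0xC7.
P2: D(K, 0xD5) = 0xB6; 0xB6 ⊕ 0x20 = 0x96.
P3: D(K, 0x3F) = 0xD8; 0xD8 ⊕ 0xD5 = 0x0D.
P4: D(K, 0x59) = 0x32; 0x32 ⊕ 0x3F = 0x0D.

P1 = 0xC7, P2 = 0x96, P3 = 0x0D, P4 = 0x0D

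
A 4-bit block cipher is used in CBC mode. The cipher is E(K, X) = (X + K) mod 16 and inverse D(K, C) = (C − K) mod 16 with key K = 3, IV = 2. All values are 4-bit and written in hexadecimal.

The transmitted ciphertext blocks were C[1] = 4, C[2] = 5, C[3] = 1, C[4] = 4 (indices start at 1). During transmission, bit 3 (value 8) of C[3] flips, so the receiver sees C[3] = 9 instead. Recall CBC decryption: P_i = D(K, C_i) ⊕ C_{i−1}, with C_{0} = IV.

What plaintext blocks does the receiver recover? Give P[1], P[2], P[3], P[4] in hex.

P[1] = 3, P[2] = 6, P[3] = 3, P[4] = 8

Only C[3] changed, to 9. In CBC, a change in C_i garbles P_i and flips the same bit in P_{i+1}. Decrypting the received ciphertext:
P[1]: D(K, 4) = 1; 1 ⊕ 2 = 3.
P[2]: D(K, 5) = 2; 2 ⊕ 4 = 6.
P[3]: D(K, 9) = 6; 6 ⊕ 5 = 3.
P[4]: D(K, 4) = 1; 1 ⊕ 9 = 8.
Blocks that differ from the original plaintext: P[3], P[4].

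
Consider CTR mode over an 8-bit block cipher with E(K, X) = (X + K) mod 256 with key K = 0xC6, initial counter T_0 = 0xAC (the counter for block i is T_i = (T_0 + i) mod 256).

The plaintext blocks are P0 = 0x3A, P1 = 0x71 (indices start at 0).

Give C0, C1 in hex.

C0 = 0x48, C1 = 0x02

CTR encryption: S_i = E(K, T_i) where T_i is the counter for block i; C_i = P_i ⊕ S_i.
C0: T = 0xAC, S = E(K, T) = 0x72; 0x3A ⊕ 0x72 = 0x48.
C1: T = 0xAD, S = E(K, T) = 0x73; 0x71 ⊕ 0x73 = 0x02.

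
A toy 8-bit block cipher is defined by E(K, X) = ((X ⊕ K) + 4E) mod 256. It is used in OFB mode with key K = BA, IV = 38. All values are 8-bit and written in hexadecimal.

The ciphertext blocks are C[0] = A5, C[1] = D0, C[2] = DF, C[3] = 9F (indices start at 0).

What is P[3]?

OFB decryption: S_i = E(K, S_{i−1}) with S_{−1} = IV; P_i = C_i ⊕ S_i.
P[0]: S = E(K, 38) = D0; A5 ⊕ D0 = 75.
P[1]: S = E(K, D0) = B8; D0 ⊕ B8 = 68.
P[2]: S = E(K, B8) = 50; DF ⊕ 50 = 8F.
P[3]: S = E(K, 50) = 38; 9F ⊕ 38 = A7.

P[3] = A7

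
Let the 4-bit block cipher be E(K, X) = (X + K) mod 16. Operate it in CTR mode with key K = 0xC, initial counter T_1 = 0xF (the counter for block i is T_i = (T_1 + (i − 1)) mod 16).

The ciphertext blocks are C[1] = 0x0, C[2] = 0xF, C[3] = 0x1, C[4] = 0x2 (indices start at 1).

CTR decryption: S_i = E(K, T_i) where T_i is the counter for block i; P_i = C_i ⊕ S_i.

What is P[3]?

P[3]: T = 0x1, S = E(K, T) = 0xD; 0x1 ⊕ 0xD = 0xC.

P[3] = 0xC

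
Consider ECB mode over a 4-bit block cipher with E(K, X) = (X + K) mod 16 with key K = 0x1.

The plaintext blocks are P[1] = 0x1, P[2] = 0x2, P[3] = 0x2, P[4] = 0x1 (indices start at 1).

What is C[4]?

C[4] = 0x2

ECB encryption: C_i = E(K, P_i).
C[4]: E(K, 0x1) = 0x2.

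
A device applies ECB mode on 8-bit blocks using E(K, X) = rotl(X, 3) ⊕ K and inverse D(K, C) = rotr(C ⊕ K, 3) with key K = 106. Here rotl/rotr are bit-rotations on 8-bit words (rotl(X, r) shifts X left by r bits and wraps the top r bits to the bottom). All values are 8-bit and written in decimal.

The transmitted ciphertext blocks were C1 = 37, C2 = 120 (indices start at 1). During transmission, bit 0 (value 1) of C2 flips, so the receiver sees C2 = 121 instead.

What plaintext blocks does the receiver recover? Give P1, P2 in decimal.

ECB decryption: P_i = D(K, C_i).
Only C2 changed, to 121. In ECB, a change in C_i affects only P_i. Decrypting the received ciphertext:
P1: D(K, 37) = 233.
P2: D(K, 121) = 98.
Blocks that differ from the original plaintext: P2.

P1 = 233, P2 = 98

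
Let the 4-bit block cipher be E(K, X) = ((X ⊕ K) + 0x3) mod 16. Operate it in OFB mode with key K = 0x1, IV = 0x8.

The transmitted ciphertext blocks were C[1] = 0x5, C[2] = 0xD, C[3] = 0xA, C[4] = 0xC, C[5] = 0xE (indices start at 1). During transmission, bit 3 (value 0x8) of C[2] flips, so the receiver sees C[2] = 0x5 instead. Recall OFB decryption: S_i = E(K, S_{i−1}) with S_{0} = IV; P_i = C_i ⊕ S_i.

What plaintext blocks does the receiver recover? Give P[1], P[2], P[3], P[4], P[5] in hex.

P[1] = 0x9, P[2] = 0x5, P[3] = 0xE, P[4] = 0x4, P[5] = 0x2

Only C[2] changed, to 0x5. In OFB, a change in C_i flips the same bit in P_i only; the keystream is unaffected. Decrypting the received ciphertext:
P[1]: S = E(K, 0x8) = 0xC; 0x5 ⊕ 0xC = 0x9.
P[2]: S = E(K, 0xC) = 0x0; 0x5 ⊕ 0x0 = 0x5.
P[3]: S = E(K, 0x0) = 0x4; 0xA ⊕ 0x4 = 0xE.
P[4]: S = E(K, 0x4) = 0x8; 0xC ⊕ 0x8 = 0x4.
P[5]: S = E(K, 0x8) = 0xC; 0xE ⊕ 0xC = 0x2.
Blocks that differ from the original plaintext: P[2].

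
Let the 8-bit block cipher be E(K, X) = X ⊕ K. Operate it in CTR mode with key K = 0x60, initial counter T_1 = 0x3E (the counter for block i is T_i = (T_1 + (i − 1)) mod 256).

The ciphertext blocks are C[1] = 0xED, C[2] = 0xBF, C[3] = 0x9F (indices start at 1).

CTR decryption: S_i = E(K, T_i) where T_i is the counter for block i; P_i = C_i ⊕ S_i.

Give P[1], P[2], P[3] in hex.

P[1] = 0xB3, P[2] = 0xE0, P[3] = 0xBF

P[1]: T = 0x3E, S = E(K, T) = 0x5E; 0xED ⊕ 0x5E = 0xB3.
P[2]: T = 0x3F, S = E(K, T) = 0x5F; 0xBF ⊕ 0x5F = 0xE0.
P[3]: T = 0x40, S = E(K, T) = 0x20; 0x9F ⊕ 0x20 = 0xBF.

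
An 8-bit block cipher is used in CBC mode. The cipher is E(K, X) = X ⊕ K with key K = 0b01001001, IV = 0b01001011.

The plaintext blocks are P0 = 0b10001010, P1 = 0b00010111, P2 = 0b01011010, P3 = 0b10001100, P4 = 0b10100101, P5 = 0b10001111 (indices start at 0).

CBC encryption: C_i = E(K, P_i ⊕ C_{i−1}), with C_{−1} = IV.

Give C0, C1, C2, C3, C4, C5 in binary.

C0 = 0b10001000, C1 = 0b11010110, C2 = 0b11000101, C3 = 0b00000000, C4 = 0b11101100, C5 = 0b00101010

C0: P0 ⊕ 0b01001011 = 0b11000001; E(K, 0b11000001) = 0b10001000.
C1: P1 ⊕ 0b10001000 = 0b10011111; E(K, 0b10011111) = 0b11010110.
C2: P2 ⊕ 0b11010110 = 0b10001100; E(K, 0b10001100) = 0b11000101.
C3: P3 ⊕ 0b11000101 = 0b01001001; E(K, 0b01001001) = 0b00000000.
C4: P4 ⊕ 0b00000000 = 0b10100101; E(K, 0b10100101) = 0b11101100.
C5: P5 ⊕ 0b11101100 = 0b01100011; E(K, 0b01100011) = 0b00101010.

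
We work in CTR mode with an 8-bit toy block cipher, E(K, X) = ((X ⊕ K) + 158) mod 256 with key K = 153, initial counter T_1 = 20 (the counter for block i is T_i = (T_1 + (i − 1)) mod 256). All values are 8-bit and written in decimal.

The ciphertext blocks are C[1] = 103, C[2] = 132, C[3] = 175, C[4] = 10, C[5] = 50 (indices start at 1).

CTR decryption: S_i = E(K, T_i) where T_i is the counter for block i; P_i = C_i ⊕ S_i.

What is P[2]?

P[2] = 174

P[2]: T = 21, S = E(K, T) = 42; 132 ⊕ 42 = 174.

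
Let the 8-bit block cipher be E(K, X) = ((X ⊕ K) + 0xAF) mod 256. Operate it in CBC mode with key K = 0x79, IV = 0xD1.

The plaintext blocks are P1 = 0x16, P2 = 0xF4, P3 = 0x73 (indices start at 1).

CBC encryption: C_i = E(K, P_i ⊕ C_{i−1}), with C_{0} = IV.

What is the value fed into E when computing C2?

C1: P1 ⊕ 0xD1 = 0xC7; E(K, 0xC7) = 0x6D.
C2: P2 ⊕ 0x6D = 0x99; E(K, 0x99) = 0x8F.
So the input to E for block 2 is 0x99.

0x99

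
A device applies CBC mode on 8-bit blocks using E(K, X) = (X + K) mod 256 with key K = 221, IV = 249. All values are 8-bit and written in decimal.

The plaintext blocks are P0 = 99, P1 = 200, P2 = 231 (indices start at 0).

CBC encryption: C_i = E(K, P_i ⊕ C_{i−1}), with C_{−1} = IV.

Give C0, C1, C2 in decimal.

C0: P0 ⊕ 249 = 154; E(K, 154) = 119.
C1: P1 ⊕ 119 = 191; E(K, 191) = 156.
C2: P2 ⊕ 156 = 123; E(K, 123) = 88.

C0 = 119, C1 = 156, C2 = 88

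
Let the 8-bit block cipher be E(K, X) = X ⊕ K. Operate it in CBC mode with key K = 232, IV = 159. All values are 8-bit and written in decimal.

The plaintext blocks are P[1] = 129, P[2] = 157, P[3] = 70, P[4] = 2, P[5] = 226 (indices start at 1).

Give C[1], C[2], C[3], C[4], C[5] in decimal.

C[1] = 246, C[2] = 131, C[3] = 45, C[4] = 199, C[5] = 205

CBC encryption: C_i = E(K, P_i ⊕ C_{i−1}), with C_{0} = IV.
C[1]: P[1] ⊕ 159 = 30; E(K, 30) = 246.
C[2]: P[2] ⊕ 246 = 107; E(K, 107) = 131.
C[3]: P[3] ⊕ 131 = 197; E(K, 197) = 45.
C[4]: P[4] ⊕ 45 = 47; E(K, 47) = 199.
C[5]: P[5] ⊕ 199 = 37; E(K, 37) = 205.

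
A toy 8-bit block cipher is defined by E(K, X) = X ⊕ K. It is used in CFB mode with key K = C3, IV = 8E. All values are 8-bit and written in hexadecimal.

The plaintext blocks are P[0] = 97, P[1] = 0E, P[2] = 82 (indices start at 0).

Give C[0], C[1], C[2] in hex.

C[0] = DA, C[1] = 17, C[2] = 56

CFB encryption: C_i = P_i ⊕ E(K, C_{i−1}), with C_{−1} = IV.
C[0]: E(K, 8E) = 4D; 97 ⊕ 4D = DA.
C[1]: E(K, DA) = 19; 0E ⊕ 19 = 17.
C[2]: E(K, 17) = D4; 82 ⊕ D4 = 56.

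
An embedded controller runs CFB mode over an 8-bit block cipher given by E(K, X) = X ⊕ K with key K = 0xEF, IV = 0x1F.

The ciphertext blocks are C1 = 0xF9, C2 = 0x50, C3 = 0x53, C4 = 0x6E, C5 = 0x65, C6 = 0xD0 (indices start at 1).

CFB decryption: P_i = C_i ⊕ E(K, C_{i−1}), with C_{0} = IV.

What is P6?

P6: E(K, 0x65) = 0x8A; 0xD0 ⊕ 0x8A = 0x5A.

P6 = 0x5A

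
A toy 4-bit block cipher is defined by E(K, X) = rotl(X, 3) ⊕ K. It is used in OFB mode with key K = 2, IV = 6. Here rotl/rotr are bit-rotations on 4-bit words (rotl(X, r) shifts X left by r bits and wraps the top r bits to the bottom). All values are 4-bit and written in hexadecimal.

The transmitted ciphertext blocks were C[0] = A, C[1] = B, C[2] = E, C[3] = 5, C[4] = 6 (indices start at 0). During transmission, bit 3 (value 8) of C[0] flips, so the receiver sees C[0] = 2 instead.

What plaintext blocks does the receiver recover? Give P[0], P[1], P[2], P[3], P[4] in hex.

P[0] = 3, P[1] = 1, P[2] = 9, P[3] = C, P[4] = 8

OFB decryption: S_i = E(K, S_{i−1}) with S_{−1} = IV; P_i = C_i ⊕ S_i.
Only C[0] changed, to 2. In OFB, a change in C_i flips the same bit in P_i only; the keystream is unaffected. Decrypting the received ciphertext:
P[0]: S = E(K, 6) = 1; 2 ⊕ 1 = 3.
P[1]: S = E(K, 1) = A; B ⊕ A = 1.
P[2]: S = E(K, A) = 7; E ⊕ 7 = 9.
P[3]: S = E(K, 7) = 9; 5 ⊕ 9 = C.
P[4]: S = E(K, 9) = E; 6 ⊕ E = 8.
Blocks that differ from the original plaintext: P[0].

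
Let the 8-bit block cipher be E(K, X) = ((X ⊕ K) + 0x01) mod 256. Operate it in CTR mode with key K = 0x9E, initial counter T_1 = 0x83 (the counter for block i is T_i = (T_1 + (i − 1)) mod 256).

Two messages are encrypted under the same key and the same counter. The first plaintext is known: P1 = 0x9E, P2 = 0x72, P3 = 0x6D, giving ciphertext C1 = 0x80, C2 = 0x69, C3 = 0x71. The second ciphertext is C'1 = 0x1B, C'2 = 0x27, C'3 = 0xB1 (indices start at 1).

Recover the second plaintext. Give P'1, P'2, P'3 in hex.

In CTR with a reused counter, both messages share the same keystream S_i, so C_i ⊕ C'_i = P_i ⊕ P'_i and thus P'_i = P_i ⊕ C_i ⊕ C'_i.
P'1: 0x9E ⊕ 0x80 ⊕ 0x1B = 0x05.
P'2: 0x72 ⊕ 0x69 ⊕ 0x27 = 0x3C.
P'3: 0x6D ⊕ 0x71 ⊕ 0xB1 = 0xAD.

P'1 = 0x05, P'2 = 0x3C, P'3 = 0xAD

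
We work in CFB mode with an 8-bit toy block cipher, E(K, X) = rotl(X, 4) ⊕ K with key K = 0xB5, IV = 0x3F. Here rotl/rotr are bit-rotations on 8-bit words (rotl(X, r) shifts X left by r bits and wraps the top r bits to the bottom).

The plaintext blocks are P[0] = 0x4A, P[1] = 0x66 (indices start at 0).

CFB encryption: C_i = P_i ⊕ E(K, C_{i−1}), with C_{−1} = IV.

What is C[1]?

C[1] = 0x13

C[0]: E(K, 0x3F) = 0x46; 0x4A ⊕ 0x46 = 0x0C.
C[1]: E(K, 0x0C) = 0x75; 0x66 ⊕ 0x75 = 0x13.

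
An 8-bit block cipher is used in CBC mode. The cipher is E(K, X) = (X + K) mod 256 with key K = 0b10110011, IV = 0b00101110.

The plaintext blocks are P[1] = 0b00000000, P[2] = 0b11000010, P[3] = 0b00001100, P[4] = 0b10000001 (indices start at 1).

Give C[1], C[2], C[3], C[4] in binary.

CBC encryption: C_i = E(K, P_i ⊕ C_{i−1}), with C_{0} = IV.
C[1]: P[1] ⊕ 0b00101110 = 0b00101110; E(K, 0b00101110) = 0b11100001.
C[2]: P[2] ⊕ 0b11100001 = 0b00100011; E(K, 0b00100011) = 0b11010110.
C[3]: P[3] ⊕ 0b11010110 = 0b11011010; E(K, 0b11011010) = 0b10001101.
C[4]: P[4] ⊕ 0b10001101 = 0b00001100; E(K, 0b00001100) = 0b10111111.

C[1] = 0b11100001, C[2] = 0b11010110, C[3] = 0b10001101, C[4] = 0b10111111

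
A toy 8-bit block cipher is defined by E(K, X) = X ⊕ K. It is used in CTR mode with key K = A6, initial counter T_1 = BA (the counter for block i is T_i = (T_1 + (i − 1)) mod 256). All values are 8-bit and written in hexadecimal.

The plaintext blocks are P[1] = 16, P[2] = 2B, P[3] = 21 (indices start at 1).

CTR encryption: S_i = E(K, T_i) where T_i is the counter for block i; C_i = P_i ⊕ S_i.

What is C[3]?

C[3] = 3B

C[1]: T = BA, S = E(K, T) = 1C; 16 ⊕ 1C = 0A.
C[2]: T = BB, S = E(K, T) = 1D; 2B ⊕ 1D = 36.
C[3]: T = BC, S = E(K, T) = 1A; 21 ⊕ 1A = 3B.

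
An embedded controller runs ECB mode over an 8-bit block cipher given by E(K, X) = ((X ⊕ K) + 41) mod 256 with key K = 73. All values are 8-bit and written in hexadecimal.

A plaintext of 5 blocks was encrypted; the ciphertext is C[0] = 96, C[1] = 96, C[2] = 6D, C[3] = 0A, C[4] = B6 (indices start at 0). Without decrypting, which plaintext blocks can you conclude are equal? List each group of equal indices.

P[0] = P[1]

ECB encrypts each block independently with the same key, so equal ciphertext blocks imply equal plaintext blocks.
C[0] = C[1] = 96, so P[0] = P[1].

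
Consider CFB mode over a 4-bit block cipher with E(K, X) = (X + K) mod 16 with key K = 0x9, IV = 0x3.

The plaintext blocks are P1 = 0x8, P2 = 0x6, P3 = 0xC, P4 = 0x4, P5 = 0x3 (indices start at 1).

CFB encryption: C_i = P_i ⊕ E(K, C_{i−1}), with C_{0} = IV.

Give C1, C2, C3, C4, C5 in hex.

C1: E(K, 0x3) = 0xC; 0x8 ⊕ 0xC = 0x4.
C2: E(K, 0x4) = 0xD; 0x6 ⊕ 0xD = 0xB.
C3: E(K, 0xB) = 0x4; 0xC ⊕ 0x4 = 0x8.
C4: E(K, 0x8) = 0x1; 0x4 ⊕ 0x1 = 0x5.
C5: E(K, 0x5) = 0xE; 0x3 ⊕ 0xE = 0xD.

C1 = 0x4, C2 = 0xB, C3 = 0x8, C4 = 0x5, C5 = 0xD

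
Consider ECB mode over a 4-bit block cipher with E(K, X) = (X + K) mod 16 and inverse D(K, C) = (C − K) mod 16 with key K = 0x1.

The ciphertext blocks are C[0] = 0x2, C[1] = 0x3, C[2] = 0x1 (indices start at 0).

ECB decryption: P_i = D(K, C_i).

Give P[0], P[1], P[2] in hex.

P[0] = 0x1, P[1] = 0x2, P[2] = 0x0

P[0]: D(K, 0x2) = 0x1.
P[1]: D(K, 0x3) = 0x2.
P[2]: D(K, 0x1) = 0x0.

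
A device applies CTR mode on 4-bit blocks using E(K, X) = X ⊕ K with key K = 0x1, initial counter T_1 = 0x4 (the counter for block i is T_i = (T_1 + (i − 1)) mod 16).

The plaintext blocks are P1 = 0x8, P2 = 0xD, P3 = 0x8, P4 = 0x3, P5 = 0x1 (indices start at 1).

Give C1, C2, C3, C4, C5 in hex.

CTR encryption: S_i = E(K, T_i) where T_i is the counter for block i; C_i = P_i ⊕ S_i.
C1: T = 0x4, S = E(K, T) = 0x5; 0x8 ⊕ 0x5 = 0xD.
C2: T = 0x5, S = E(K, T) = 0x4; 0xD ⊕ 0x4 = 0x9.
C3: T = 0x6, S = E(K, T) = 0x7; 0x8 ⊕ 0x7 = 0xF.
C4: T = 0x7, S = E(K, T) = 0x6; 0x3 ⊕ 0x6 = 0x5.
C5: T = 0x8, S = E(K, T) = 0x9; 0x1 ⊕ 0x9 = 0x8.

C1 = 0xD, C2 = 0x9, C3 = 0xF, C4 = 0x5, C5 = 0x8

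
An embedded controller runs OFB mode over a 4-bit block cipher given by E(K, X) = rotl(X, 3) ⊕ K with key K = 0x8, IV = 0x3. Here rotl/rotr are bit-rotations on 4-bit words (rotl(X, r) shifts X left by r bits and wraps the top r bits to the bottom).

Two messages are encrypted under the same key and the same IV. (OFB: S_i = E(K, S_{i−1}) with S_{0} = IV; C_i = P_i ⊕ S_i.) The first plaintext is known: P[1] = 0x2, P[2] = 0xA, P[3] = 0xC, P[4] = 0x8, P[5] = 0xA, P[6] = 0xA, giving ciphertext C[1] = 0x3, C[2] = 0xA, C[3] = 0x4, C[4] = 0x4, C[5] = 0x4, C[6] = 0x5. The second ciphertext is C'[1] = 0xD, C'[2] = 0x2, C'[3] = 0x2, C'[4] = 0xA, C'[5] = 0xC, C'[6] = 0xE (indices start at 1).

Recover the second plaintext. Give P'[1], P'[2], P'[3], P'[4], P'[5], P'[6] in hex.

P'[1] = 0xC, P'[2] = 0x2, P'[3] = 0xA, P'[4] = 0x6, P'[5] = 0x2, P'[6] = 0x1

In OFB with a reused IV, both messages share the same keystream S_i, so C_i ⊕ C'_i = P_i ⊕ P'_i and thus P'_i = P_i ⊕ C_i ⊕ C'_i.
P'[1]: 0x2 ⊕ 0x3 ⊕ 0xD = 0xC.
P'[2]: 0xA ⊕ 0xA ⊕ 0x2 = 0x2.
P'[3]: 0xC ⊕ 0x4 ⊕ 0x2 = 0xA.
P'[4]: 0x8 ⊕ 0x4 ⊕ 0xA = 0x6.
P'[5]: 0xA ⊕ 0x4 ⊕ 0xC = 0x2.
P'[6]: 0xA ⊕ 0x5 ⊕ 0xE = 0x1.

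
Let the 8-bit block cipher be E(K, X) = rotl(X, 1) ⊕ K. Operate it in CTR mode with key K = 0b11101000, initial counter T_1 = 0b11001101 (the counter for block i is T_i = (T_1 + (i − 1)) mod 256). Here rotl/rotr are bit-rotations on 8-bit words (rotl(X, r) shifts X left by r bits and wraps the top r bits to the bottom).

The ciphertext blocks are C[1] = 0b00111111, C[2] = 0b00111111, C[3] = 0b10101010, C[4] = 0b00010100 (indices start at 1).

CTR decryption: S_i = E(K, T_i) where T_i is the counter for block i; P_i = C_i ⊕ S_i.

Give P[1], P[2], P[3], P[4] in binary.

P[1]: T = 0b11001101, S = E(K, T) = 0b01110011; 0b00111111 ⊕ 0b01110011 = 0b01001100.
P[2]: T = 0b11001110, S = E(K, T) = 0b01110101; 0b00111111 ⊕ 0b01110101 = 0b01001010.
P[3]: T = 0b11001111, S = E(K, T) = 0b01110111; 0b10101010 ⊕ 0b01110111 = 0b11011101.
P[4]: T = 0b11010000, S = E(K, T) = 0b01001001; 0b00010100 ⊕ 0b01001001 = 0b01011101.

P[1] = 0b01001100, P[2] = 0b01001010, P[3] = 0b11011101, P[4] = 0b01011101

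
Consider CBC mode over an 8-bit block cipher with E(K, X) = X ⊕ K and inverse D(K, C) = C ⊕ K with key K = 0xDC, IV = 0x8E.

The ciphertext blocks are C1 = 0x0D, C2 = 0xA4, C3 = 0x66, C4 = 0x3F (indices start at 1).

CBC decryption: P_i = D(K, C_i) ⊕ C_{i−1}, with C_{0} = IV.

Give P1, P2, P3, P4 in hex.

P1: D(K, 0x0D) = 0xD1; 0xD1 ⊕ 0x8E = 0x5F.
P2: D(K, 0xA4) = 0x78; 0x78 ⊕ 0x0D = 0x75.
P3: D(K, 0x66) = 0xBA; 0xBA ⊕ 0xA4 = 0x1E.
P4: D(K, 0x3F) = 0xE3; 0xE3 ⊕ 0x66 = 0x85.

P1 = 0x5F, P2 = 0x75, P3 = 0x1E, P4 = 0x85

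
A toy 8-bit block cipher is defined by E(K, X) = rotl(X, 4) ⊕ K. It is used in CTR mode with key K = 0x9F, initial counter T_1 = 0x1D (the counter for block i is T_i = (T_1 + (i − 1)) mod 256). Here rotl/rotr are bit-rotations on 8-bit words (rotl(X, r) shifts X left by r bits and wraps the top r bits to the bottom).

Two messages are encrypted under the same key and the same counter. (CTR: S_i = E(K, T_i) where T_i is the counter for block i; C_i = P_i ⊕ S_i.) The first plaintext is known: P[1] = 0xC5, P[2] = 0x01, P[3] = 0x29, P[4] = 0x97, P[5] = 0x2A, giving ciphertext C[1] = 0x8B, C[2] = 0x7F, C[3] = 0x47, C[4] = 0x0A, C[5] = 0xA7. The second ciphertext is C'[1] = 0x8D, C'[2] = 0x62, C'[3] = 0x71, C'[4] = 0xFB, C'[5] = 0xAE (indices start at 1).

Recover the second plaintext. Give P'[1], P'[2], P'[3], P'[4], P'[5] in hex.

In CTR with a reused counter, both messages share the same keystream S_i, so C_i ⊕ C'_i = P_i ⊕ P'_i and thus P'_i = P_i ⊕ C_i ⊕ C'_i.
P'[1]: 0xC5 ⊕ 0x8B ⊕ 0x8D = 0xC3.
P'[2]: 0x01 ⊕ 0x7F ⊕ 0x62 = 0x1C.
P'[3]: 0x29 ⊕ 0x47 ⊕ 0x71 = 0x1F.
P'[4]: 0x97 ⊕ 0x0A ⊕ 0xFB = 0x66.
P'[5]: 0x2A ⊕ 0xA7 ⊕ 0xAE = 0x23.

P'[1] = 0xC3, P'[2] = 0x1C, P'[3] = 0x1F, P'[4] = 0x66, P'[5] = 0x23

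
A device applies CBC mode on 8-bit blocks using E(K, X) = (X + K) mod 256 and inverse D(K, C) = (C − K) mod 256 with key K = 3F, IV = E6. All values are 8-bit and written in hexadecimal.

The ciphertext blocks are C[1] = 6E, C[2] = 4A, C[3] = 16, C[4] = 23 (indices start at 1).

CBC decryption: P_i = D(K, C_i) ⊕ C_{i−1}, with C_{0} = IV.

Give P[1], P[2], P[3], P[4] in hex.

P[1] = C9, P[2] = 65, P[3] = 9D, P[4] = F2

P[1]: D(K, 6E) = 2F; 2F ⊕ E6 = C9.
P[2]: D(K, 4A) = 0B; 0B ⊕ 6E = 65.
P[3]: D(K, 16) = D7; D7 ⊕ 4A = 9D.
P[4]: D(K, 23) = E4; E4 ⊕ 16 = F2.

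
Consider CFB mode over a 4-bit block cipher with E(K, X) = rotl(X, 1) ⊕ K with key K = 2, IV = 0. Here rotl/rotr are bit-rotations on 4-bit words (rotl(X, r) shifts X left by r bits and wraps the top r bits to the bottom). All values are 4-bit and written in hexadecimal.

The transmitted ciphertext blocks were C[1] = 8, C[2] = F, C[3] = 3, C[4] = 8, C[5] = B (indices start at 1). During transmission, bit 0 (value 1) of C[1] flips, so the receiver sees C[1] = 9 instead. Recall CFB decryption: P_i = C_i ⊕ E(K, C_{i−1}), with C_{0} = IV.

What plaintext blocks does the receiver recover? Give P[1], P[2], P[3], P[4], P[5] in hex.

P[1] = B, P[2] = E, P[3] = E, P[4] = C, P[5] = 8

Only C[1] changed, to 9. In CFB, a change in C_i flips the same bit in P_i and garbles P_{i+1}. Decrypting the received ciphertext:
P[1]: E(K, 0) = 2; 9 ⊕ 2 = B.
P[2]: E(K, 9) = 1; F ⊕ 1 = E.
P[3]: E(K, F) = D; 3 ⊕ D = E.
P[4]: E(K, 3) = 4; 8 ⊕ 4 = C.
P[5]: E(K, 8) = 3; B ⊕ 3 = 8.
Blocks that differ from the original plaintext: P[1], P[2].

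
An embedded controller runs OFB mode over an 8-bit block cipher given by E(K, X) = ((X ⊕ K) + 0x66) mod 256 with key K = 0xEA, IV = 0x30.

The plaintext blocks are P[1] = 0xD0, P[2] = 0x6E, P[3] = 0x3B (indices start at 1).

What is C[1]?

OFB encryption: S_i = E(K, S_{i−1}) with S_{0} = IV; C_i = P_i ⊕ S_i.
C[1]: S = E(K, 0x30) = 0x40; 0xD0 ⊕ 0x40 = 0x90.

C[1] = 0x90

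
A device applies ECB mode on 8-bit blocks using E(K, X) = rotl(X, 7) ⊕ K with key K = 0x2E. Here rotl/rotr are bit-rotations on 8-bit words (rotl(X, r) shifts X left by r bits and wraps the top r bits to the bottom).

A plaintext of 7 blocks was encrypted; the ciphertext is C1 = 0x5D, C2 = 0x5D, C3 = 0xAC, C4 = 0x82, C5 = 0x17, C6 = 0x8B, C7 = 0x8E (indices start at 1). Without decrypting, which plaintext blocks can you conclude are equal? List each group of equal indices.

ECB encrypts each block independently with the same key, so equal ciphertext blocks imply equal plaintext blocks.
C1 = C2 = 0x5D, so P1 = P2.

P1 = P2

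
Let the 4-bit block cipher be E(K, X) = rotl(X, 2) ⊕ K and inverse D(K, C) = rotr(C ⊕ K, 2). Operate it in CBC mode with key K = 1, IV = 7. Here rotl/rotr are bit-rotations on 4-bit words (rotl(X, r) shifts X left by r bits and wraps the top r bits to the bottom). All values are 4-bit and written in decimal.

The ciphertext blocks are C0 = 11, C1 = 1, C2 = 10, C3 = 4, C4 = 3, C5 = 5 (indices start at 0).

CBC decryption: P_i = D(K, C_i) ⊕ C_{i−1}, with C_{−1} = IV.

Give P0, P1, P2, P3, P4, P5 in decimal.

P0 = 13, P1 = 11, P2 = 15, P3 = 15, P4 = 12, P5 = 2

P0: D(K, 11) = 10; 10 ⊕ 7 = 13.
P1: D(K, 1) = 0; 0 ⊕ 11 = 11.
P2: D(K, 10) = 14; 14 ⊕ 1 = 15.
P3: D(K, 4) = 5; 5 ⊕ 10 = 15.
P4: D(K, 3) = 8; 8 ⊕ 4 = 12.
P5: D(K, 5) = 1; 1 ⊕ 3 = 2.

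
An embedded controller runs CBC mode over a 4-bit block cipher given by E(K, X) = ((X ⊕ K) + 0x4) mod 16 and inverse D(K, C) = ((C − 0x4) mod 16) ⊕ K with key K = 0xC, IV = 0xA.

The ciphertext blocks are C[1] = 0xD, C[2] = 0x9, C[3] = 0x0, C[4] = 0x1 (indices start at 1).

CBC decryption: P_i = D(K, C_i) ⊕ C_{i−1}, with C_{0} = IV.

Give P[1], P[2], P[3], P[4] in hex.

P[1]: D(K, 0xD) = 0x5; 0x5 ⊕ 0xA = 0xF.
P[2]: D(K, 0x9) = 0x9; 0x9 ⊕ 0xD = 0x4.
P[3]: D(K, 0x0) = 0x0; 0x0 ⊕ 0x9 = 0x9.
P[4]: D(K, 0x1) = 0x1; 0x1 ⊕ 0x0 = 0x1.

P[1] = 0xF, P[2] = 0x4, P[3] = 0x9, P[4] = 0x1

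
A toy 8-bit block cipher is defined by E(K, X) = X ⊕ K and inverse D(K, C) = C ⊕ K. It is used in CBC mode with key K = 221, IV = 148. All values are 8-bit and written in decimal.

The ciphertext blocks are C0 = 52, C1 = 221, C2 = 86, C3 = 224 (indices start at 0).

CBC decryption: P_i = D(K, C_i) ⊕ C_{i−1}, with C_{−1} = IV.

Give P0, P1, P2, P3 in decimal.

P0: D(K, 52) = 233; 233 ⊕ 148 = 125.
P1: D(K, 221) = 0; 0 ⊕ 52 = 52.
P2: D(K, 86) = 139; 139 ⊕ 221 = 86.
P3: D(K, 224) = 61; 61 ⊕ 86 = 107.

P0 = 125, P1 = 52, P2 = 86, P3 = 107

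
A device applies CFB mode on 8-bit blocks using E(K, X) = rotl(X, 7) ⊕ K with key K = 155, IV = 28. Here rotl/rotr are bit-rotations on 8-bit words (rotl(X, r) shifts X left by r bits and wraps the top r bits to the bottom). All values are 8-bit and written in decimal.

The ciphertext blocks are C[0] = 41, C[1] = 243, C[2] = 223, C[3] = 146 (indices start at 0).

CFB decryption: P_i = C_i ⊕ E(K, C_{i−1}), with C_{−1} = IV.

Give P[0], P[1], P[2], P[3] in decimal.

P[0] = 188, P[1] = 252, P[2] = 189, P[3] = 230

P[0]: E(K, 28) = 149; 41 ⊕ 149 = 188.
P[1]: E(K, 41) = 15; 243 ⊕ 15 = 252.
P[2]: E(K, 243) = 98; 223 ⊕ 98 = 189.
P[3]: E(K, 223) = 116; 146 ⊕ 116 = 230.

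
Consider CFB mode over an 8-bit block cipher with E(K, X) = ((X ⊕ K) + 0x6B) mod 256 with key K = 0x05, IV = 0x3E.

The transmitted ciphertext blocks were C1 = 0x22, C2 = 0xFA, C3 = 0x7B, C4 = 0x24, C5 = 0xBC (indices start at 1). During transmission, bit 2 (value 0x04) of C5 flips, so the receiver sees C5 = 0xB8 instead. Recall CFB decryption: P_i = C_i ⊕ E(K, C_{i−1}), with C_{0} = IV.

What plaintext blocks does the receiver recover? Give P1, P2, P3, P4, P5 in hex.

Only C5 changed, to 0xB8. In CFB, a change in C_i flips the same bit in P_i and garbles P_{i+1}. Decrypting the received ciphertext:
P1: E(K, 0x3E) = 0xA6; 0x22 ⊕ 0xA6 = 0x84.
P2: E(K, 0x22) = 0x92; 0xFA ⊕ 0x92 = 0x68.
P3: E(K, 0xFA) = 0x6A; 0x7B ⊕ 0x6A = 0x11.
P4: E(K, 0x7B) = 0xE9; 0x24 ⊕ 0xE9 = 0xCD.
P5: E(K, 0x24) = 0x8C; 0xB8 ⊕ 0x8C = 0x34.
Blocks that differ from the original plaintext: P5.

P1 = 0x84, P2 = 0x68, P3 = 0x11, P4 = 0xCD, P5 = 0x34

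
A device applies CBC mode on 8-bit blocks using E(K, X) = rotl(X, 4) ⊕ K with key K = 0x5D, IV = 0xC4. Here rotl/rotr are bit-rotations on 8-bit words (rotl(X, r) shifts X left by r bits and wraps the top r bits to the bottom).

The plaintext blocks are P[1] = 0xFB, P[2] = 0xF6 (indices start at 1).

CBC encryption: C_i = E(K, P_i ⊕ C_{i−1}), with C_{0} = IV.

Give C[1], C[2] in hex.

C[1] = 0xAE, C[2] = 0xD8

C[1]: P[1] ⊕ 0xC4 = 0x3F; E(K, 0x3F) = 0xAE.
C[2]: P[2] ⊕ 0xAE = 0x58; E(K, 0x58) = 0xD8.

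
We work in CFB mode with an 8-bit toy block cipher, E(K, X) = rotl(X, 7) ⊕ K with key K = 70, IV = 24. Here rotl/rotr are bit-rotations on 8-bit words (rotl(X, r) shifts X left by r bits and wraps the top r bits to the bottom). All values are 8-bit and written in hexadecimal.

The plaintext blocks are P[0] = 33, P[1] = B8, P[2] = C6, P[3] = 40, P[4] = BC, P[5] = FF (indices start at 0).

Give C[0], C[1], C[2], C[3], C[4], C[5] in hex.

CFB encryption: C_i = P_i ⊕ E(K, C_{i−1}), with C_{−1} = IV.
C[0]: E(K, 24) = 62; 33 ⊕ 62 = 51.
C[1]: E(K, 51) = D8; B8 ⊕ D8 = 60.
C[2]: E(K, 60) = 40; C6 ⊕ 40 = 86.
C[3]: E(K, 86) = 33; 40 ⊕ 33 = 73.
C[4]: E(K, 73) = C9; BC ⊕ C9 = 75.
C[5]: E(K, 75) = CA; FF ⊕ CA = 35.

C[0] = 51, C[1] = 60, C[2] = 86, C[3] = 73, C[4] = 75, C[5] = 35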